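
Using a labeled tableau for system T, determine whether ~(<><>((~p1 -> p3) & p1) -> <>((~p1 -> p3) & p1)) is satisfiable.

Yes, satisfiable

1. ~(<><>((~p1 -> p3) & p1) -> <>((~p1 -> p3) & p1)), 0
2. <><>((~p1 -> p3) & p1), 0
3. ~<>((~p1 -> p3) & p1), 0
4. ~((~p1 -> p3) & p1), 0
5. ~p1, 0
6. <>((~p1 -> p3) & p1), 1
7. ~((~p1 -> p3) & p1), 1
8. ~p1, 1
9. (~p1 -> p3) & p1, 2
10. ~p1 -> p3, 2
11. p1, 2
12. p3, 2
Accessibility: 0R0, 0R1, 1R1, 1R2, 2R2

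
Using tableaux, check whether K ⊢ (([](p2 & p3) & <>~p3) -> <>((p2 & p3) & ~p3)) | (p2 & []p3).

Tableau for the negation ~((([](p2 & p3) & <>~p3) -> <>((p2 & p3) & ~p3)) | (p2 & []p3)):
1. ~((([](p2 & p3) & <>~p3) -> <>((p2 & p3) & ~p3)) | (p2 & []p3)), w0
2. ~(([](p2 & p3) & <>~p3) -> <>((p2 & p3) & ~p3)), w0   [~|-rule on 1]
3. ~(p2 & []p3), w0   [~|-rule on 1]
4. [](p2 & p3) & <>~p3, w0   [~->-rule on 2]
5. ~<>((p2 & p3) & ~p3), w0   [~->-rule on 2]
6. [](p2 & p3), w0   [&-rule on 4]
7. <>~p3, w0   [&-rule on 4]
8. ~[]p3, w0   [~&-rule on 3 (branches; this branch)]
9. ~p3, w1   [<>-rule on 7: fresh world w1, w0Rw1]
10. ~((p2 & p3) & ~p3), w1   [~<>-rule on 5 via w0Rw1]
11. p2 & p3, w1   [[]-rule on 6 via w0Rw1]
12. p2, w1   [&-rule on 11]
13. p3, w1   [&-rule on 11]
Accessibility: w0Rw1
Branch closes: p3 and ~p3 both at w1.
Every branch of the negation's tableau closes; the branch above is one of them.

Valid in K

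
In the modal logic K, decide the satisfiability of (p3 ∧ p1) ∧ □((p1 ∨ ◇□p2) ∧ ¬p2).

1. (p3 ∧ p1) ∧ □((p1 ∨ ◇□p2) ∧ ¬p2), 0
2. p3 ∧ p1, 0   [∧-rule on 1]
3. □((p1 ∨ ◇□p2) ∧ ¬p2), 0   [∧-rule on 1]
4. p3, 0   [∧-rule on 2]
5. p1, 0   [∧-rule on 2]

Satisfiable (open branch found)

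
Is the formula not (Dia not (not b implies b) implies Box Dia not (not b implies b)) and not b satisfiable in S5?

No, unsatisfiable

1. not (Dia not (not b implies b) implies Box Dia not (not b implies b)) and not b, w0
2. not (Dia not (not b implies b) implies Box Dia not (not b implies b)), w0
3. not b, w0
4. Dia not (not b implies b), w0
5. not Box Dia not (not b implies b), w0
6. not (not b implies b), w1
7. not b, w1
8. not Dia not (not b implies b), w2
9. not b implies b, w0
10. not b implies b, w1
11. not b implies b, w2
12. b, w0
Accessibility: w0Rw0, w0Rw1, w0Rw2, w1Rw0, w1Rw1, w1Rw2, w2Rw0, w2Rw1, w2Rw2
Branch closes: b and not b both at w0.
(One branch shown.) All branches close.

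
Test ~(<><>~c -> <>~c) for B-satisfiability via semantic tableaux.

Yes, satisfiable

1. ~(<><>~c -> <>~c), 0
2. <><>~c, 0
3. ~<>~c, 0
4. c, 0
5. <>~c, 1
6. c, 1
7. ~c, 2
Accessibility: 0R0, 0R1, 1R0, 1R1, 1R2, 2R1, 2R2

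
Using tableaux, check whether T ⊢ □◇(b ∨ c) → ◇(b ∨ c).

Valid

Tableau for the negation ¬(□◇(b ∨ c) → ◇(b ∨ c)):
1. ¬(□◇(b ∨ c) → ◇(b ∨ c)), 0
2. □◇(b ∨ c), 0   [¬→-rule on 1]
3. ¬◇(b ∨ c), 0   [¬→-rule on 1]
4. ◇(b ∨ c), 0   [□-rule on 2 via 0R0]
5. ¬(b ∨ c), 0   [¬◇-rule on 3 via 0R0]
6. ¬b, 0   [¬∨-rule on 5]
7. ¬c, 0   [¬∨-rule on 5]
8. b ∨ c, 1   [◇-rule on 4: fresh world 1, 0R1]
9. ◇(b ∨ c), 1   [□-rule on 2 via 0R1]
10. ¬(b ∨ c), 1   [¬◇-rule on 3 via 0R1]
11. ¬b, 1   [¬∨-rule on 10]
12. ¬c, 1   [¬∨-rule on 10]
13. c, 1   [∨-rule on 8 (branches; this branch)]
Accessibility: 0R0, 0R1, 1R1
Branch closes: c and ¬c both at 1.
All branches of the negation close; one closing branch shown above.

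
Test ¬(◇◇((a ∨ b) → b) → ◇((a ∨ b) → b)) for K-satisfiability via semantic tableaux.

1. ¬(◇◇((a ∨ b) → b) → ◇((a ∨ b) → b)), 0
2. ◇◇((a ∨ b) → b), 0
3. ¬◇((a ∨ b) → b), 0
4. ◇((a ∨ b) → b), 1
5. ¬((a ∨ b) → b), 1
6. a ∨ b, 1
7. ¬b, 1
8. a, 1
9. (a ∨ b) → b, 2
10. b, 2
Accessibility: 0R1, 1R2

Yes, satisfiable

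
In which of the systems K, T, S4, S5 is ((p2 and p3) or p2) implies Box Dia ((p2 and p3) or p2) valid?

S5

S4-tableau for the negation not (((p2 and p3) or p2) implies Box Dia ((p2 and p3) or p2)):
1. not (((p2 and p3) or p2) implies Box Dia ((p2 and p3) or p2)), 0
2. (p2 and p3) or p2, 0
3. not Box Dia ((p2 and p3) or p2), 0
4. p2, 0
5. not Dia ((p2 and p3) or p2), 1
6. not ((p2 and p3) or p2), 1
7. not (p2 and p3), 1
8. not p2, 1
9. not p3, 1
Accessibility: 0R0, 0R1, 1R1
Complete open branch: countermodel on an S4-frame, so not valid in S4, nor in K, T (the same frame is also a K-frame and a T-frame).
S5-tableau for the negation not (((p2 and p3) or p2) implies Box Dia ((p2 and p3) or p2)):
1. not (((p2 and p3) or p2) implies Box Dia ((p2 and p3) or p2)), 0
2. (p2 and p3) or p2, 0
3. not Box Dia ((p2 and p3) or p2), 0
4. p2 and p3, 0
5. p2, 0
6. p3, 0
7. not Dia ((p2 and p3) or p2), 1
8. not ((p2 and p3) or p2), 0
9. not (p2 and p3), 0
10. not p2, 0
Accessibility: 0R0, 0R1, 1R0, 1R1
Branch closes: p2 and not p2 both at 0.
Every branch closes (one shown): valid in S5.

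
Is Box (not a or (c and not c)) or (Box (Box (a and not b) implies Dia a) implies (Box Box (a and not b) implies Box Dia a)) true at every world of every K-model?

Tableau for the negation not (Box (not a or (c and not c)) or (Box (Box (a and not b) implies Dia a) implies (Box Box (a and not b) implies Box Dia a))):
1. not (Box (not a or (c and not c)) or (Box (Box (a and not b) implies Dia a) implies (Box Box (a and not b) implies Box Dia a))), w0
2. not Box (not a or (c and not c)), w0
3. not (Box (Box (a and not b) implies Dia a) implies (Box Box (a and not b) implies Box Dia a)), w0
4. Box (Box (a and not b) implies Dia a), w0
5. not (Box Box (a and not b) implies Box Dia a), w0
6. Box Box (a and not b), w0
7. not Box Dia a, w0
8. not (not a or (c and not c)), w1
9. a, w1
10. not (c and not c), w1
11. Box (a and not b) implies Dia a, w1
12. Box (a and not b), w1
13. c, w1
14. Dia a, w1
15. not Dia a, w2
16. Box (a and not b) implies Dia a, w2
17. Box (a and not b), w2
18. not Box (a and not b), w2
19. a, w3
20. a and not b, w3
21. not b, w3
22. not (a and not b), w4
23. not a, w4
24. a and not b, w4
25. a, w4
26. not b, w4
Accessibility: w0Rw1, w0Rw2, w1Rw3, w2Rw4
Branch closes: a and not a both at w4.
Every branch of the negation's tableau closes; the branch above is one of them.

Yes, valid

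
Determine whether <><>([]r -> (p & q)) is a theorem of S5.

Not valid

Tableau for the negation ~<><>([]r -> (p & q)):
1. ~<><>([]r -> (p & q)), 0
2. ~<>([]r -> (p & q)), 0
3. ~([]r -> (p & q)), 0
4. []r, 0
5. ~(p & q), 0
6. r, 0
7. ~q, 0
Accessibility: 0R0
The negation has an open branch (countermodel exists).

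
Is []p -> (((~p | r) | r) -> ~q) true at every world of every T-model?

Tableau for the negation ~([]p -> (((~p | r) | r) -> ~q)):
1. ~([]p -> (((~p | r) | r) -> ~q)), w0
2. []p, w0   [~->-rule on 1]
3. ~(((~p | r) | r) -> ~q), w0   [~->-rule on 1]
4. (~p | r) | r, w0   [~->-rule on 3]
5. q, w0   [~->-rule on 3]
6. p, w0   [[]-rule on 2 via w0Rw0]
7. r, w0   [|-rule on 4 (branches; this branch)]
Accessibility: w0Rw0
The negation has an open branch (countermodel exists).

Invalid (countermodel exists)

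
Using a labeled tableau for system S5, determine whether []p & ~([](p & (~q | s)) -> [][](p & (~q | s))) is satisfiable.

No, unsatisfiable

1. []p & ~([](p & (~q | s)) -> [][](p & (~q | s))), w0
2. []p, w0
3. ~([](p & (~q | s)) -> [][](p & (~q | s))), w0
4. [](p & (~q | s)), w0
5. ~[][](p & (~q | s)), w0
6. p, w0
7. p & (~q | s), w0
8. ~q | s, w0
9. s, w0
10. ~[](p & (~q | s)), w1
11. p, w1
12. p & (~q | s), w1
13. ~q | s, w1
14. s, w1
15. ~(p & (~q | s)), w2
16. p, w2
17. p & (~q | s), w2
18. ~q | s, w2
19. ~(~q | s), w2
20. q, w2
21. ~s, w2
22. s, w2
Accessibility: w0Rw0, w0Rw1, w0Rw2, w1Rw0, w1Rw1, w1Rw2, w2Rw0, w2Rw1, w2Rw2
Branch closes: s and ~s both at w2.
Every branch closes; the branch above is one of them.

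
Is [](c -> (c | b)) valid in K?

Tableau for the negation ~[](c -> (c | b)):
1. ~[](c -> (c | b)), w0
2. ~(c -> (c | b)), w1
3. c, w1
4. ~(c | b), w1
5. ~c, w1
6. ~b, w1
Accessibility: w0Rw1
Branch closes: c and ~c both at w1.
Every branch of the negation's tableau closes; the branch above is one of them.

Valid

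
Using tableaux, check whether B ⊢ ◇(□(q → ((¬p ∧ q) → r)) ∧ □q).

Not valid

Tableau for the negation ¬◇(□(q → ((¬p ∧ q) → r)) ∧ □q):
1. ¬◇(□(q → ((¬p ∧ q) → r)) ∧ □q), w0
2. ¬(□(q → ((¬p ∧ q) → r)) ∧ □q), w0
3. ¬□q, w0
4. ¬q, w1
5. ¬(□(q → ((¬p ∧ q) → r)) ∧ □q), w1
6. ¬□q, w1
7. ¬q, w2
Accessibility: w0Rw0, w0Rw1, w1Rw0, w1Rw1, w1Rw2, w2Rw1, w2Rw2
The negation has an open branch (countermodel exists).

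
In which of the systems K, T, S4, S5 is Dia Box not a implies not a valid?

S5

S5-tableau for the negation not (Dia Box not a implies not a):
1. not (Dia Box not a implies not a), u
2. Dia Box not a, u
3. a, u
4. Box not a, v
5. not a, u
Accessibility: uRu, uRv, vRu, vRv
Branch closes: a and not a both at u.
Every branch closes (one shown): valid in S5.
S4-tableau for the negation not (Dia Box not a implies not a):
1. not (Dia Box not a implies not a), u
2. Dia Box not a, u
3. a, u
4. Box not a, v
5. not a, v
Accessibility: uRu, uRv, vRv
Complete open branch: countermodel on an S4-frame, so not valid in S4, nor in K, T (the same frame is also a K-frame and a T-frame).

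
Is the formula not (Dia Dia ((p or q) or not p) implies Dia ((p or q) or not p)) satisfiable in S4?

1. not (Dia Dia ((p or q) or not p) implies Dia ((p or q) or not p)), u
2. Dia Dia ((p or q) or not p), u
3. not Dia ((p or q) or not p), u
4. not ((p or q) or not p), u
5. not (p or q), u
6. p, u
7. not p, u
8. not q, u
Accessibility: uRu
Branch closes: p and not p both at u.
(One branch shown.) All branches close.

Unsatisfiable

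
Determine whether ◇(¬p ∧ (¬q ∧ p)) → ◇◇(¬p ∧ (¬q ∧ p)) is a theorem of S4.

Tableau for the negation ¬(◇(¬p ∧ (¬q ∧ p)) → ◇◇(¬p ∧ (¬q ∧ p))):
1. ¬(◇(¬p ∧ (¬q ∧ p)) → ◇◇(¬p ∧ (¬q ∧ p))), u
2. ◇(¬p ∧ (¬q ∧ p)), u   [¬→-rule on 1]
3. ¬◇◇(¬p ∧ (¬q ∧ p)), u   [¬→-rule on 1]
4. ¬◇(¬p ∧ (¬q ∧ p)), u   [¬◇-rule on 3 via uRu]
5. ¬(¬p ∧ (¬q ∧ p)), u   [¬◇-rule on 4 via uRu]
6. ¬(¬q ∧ p), u   [¬∧-rule on 5 (branches; this branch)]
7. ¬p, u   [¬∧-rule on 6 (branches; this branch)]
8. ¬p ∧ (¬q ∧ p), v   [◇-rule on 2: fresh world v, uRv]
9. ¬p, v   [∧-rule on 8]
10. ¬q ∧ p, v   [∧-rule on 8]
11. ¬q, v   [∧-rule on 10]
12. p, v   [∧-rule on 10]
Accessibility: uRu, uRv, vRv
Branch closes: p and ¬p both at v.
All branches of the negation close; one closing branch shown above.

Valid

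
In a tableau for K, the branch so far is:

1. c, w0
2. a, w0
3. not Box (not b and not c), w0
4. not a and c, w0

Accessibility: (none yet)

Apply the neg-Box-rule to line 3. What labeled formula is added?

a fresh world w1 with w0Rw1, and not (not b and not c) at w1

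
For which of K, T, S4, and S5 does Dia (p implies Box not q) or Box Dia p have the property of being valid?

T, S4, S5

T-tableau for the negation not (Dia (p implies Box not q) or Box Dia p):
1. not (Dia (p implies Box not q) or Box Dia p), w0
2. not Dia (p implies Box not q), w0   [neg-or-rule on 1]
3. not Box Dia p, w0   [neg-or-rule on 1]
4. not (p implies Box not q), w0   [neg-Dia-rule on 2 via w0Rw0]
5. p, w0   [neg-implies-rule on 4]
6. not Box not q, w0   [neg-implies-rule on 4]
7. not Dia p, w1   [neg-Box-rule on 3: fresh world w1, w0Rw1]
8. not (p implies Box not q), w1   [neg-Dia-rule on 2 via w0Rw1]
9. p, w1   [neg-implies-rule on 8]
10. not Box not q, w1   [neg-implies-rule on 8]
11. not p, w1   [neg-Dia-rule on 7 via w1Rw1]
Accessibility: w0Rw0, w0Rw1, w1Rw1
Branch closes: p and not p both at w1.
Every branch closes (one shown): valid in T, hence also in S4, S5 (every theorem of T is a theorem of S4 and S5).
K-tableau for the negation not (Dia (p implies Box not q) or Box Dia p):
1. not (Dia (p implies Box not q) or Box Dia p), w0
2. not Dia (p implies Box not q), w0   [neg-or-rule on 1]
3. not Box Dia p, w0   [neg-or-rule on 1]
4. not Dia p, w1   [neg-Box-rule on 3: fresh world w1, w0Rw1]
5. not (p implies Box not q), w1   [neg-Dia-rule on 2 via w0Rw1]
6. p, w1   [neg-implies-rule on 5]
7. not Box not q, w1   [neg-implies-rule on 5]
8. q, w2   [neg-Box-rule on 7: fresh world w2, w1Rw2]
9. not p, w2   [neg-Dia-rule on 4 via w1Rw2]
Accessibility: w0Rw1, w1Rw2
Complete open branch: countermodel on a K-frame, so not valid in K.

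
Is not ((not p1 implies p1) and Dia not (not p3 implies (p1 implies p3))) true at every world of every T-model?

Invalid (countermodel exists)

Tableau for the negation (not p1 implies p1) and Dia not (not p3 implies (p1 implies p3)):
1. (not p1 implies p1) and Dia not (not p3 implies (p1 implies p3)), w0
2. not p1 implies p1, w0
3. Dia not (not p3 implies (p1 implies p3)), w0
4. p1, w0
5. not (not p3 implies (p1 implies p3)), w1
6. not p3, w1
7. not (p1 implies p3), w1
8. p1, w1
Accessibility: w0Rw0, w0Rw1, w1Rw1
The negation has an open branch (countermodel exists).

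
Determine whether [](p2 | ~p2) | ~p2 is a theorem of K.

Tableau for the negation ~([](p2 | ~p2) | ~p2):
1. ~([](p2 | ~p2) | ~p2), 0
2. ~[](p2 | ~p2), 0
3. p2, 0
4. ~(p2 | ~p2), 1
5. ~p2, 1
6. p2, 1
Accessibility: 0R1
Branch closes: p2 and ~p2 both at 1.
Every branch of the negation's tableau closes; the branch above is one of them.

Valid in K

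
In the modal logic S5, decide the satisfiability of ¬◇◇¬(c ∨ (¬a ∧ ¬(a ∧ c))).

1. ¬◇◇¬(c ∨ (¬a ∧ ¬(a ∧ c))), w0
2. ¬◇¬(c ∨ (¬a ∧ ¬(a ∧ c))), w0
3. c ∨ (¬a ∧ ¬(a ∧ c)), w0
4. ¬a ∧ ¬(a ∧ c), w0
5. ¬a, w0
6. ¬(a ∧ c), w0
7. ¬c, w0
Accessibility: w0Rw0

Yes, satisfiable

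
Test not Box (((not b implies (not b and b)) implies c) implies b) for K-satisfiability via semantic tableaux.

Satisfiable

1. not Box (((not b implies (not b and b)) implies c) implies b), u
2. not (((not b implies (not b and b)) implies c) implies b), v
3. (not b implies (not b and b)) implies c, v
4. not b, v
5. c, v
Accessibility: uRv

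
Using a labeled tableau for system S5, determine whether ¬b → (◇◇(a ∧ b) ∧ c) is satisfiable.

Yes, satisfiable

1. ¬b → (◇◇(a ∧ b) ∧ c), w0
2. ◇◇(a ∧ b) ∧ c, w0
3. ◇◇(a ∧ b), w0
4. c, w0
5. ◇(a ∧ b), w1
6. a ∧ b, w2
7. a, w2
8. b, w2
Accessibility: w0Rw0, w0Rw1, w0Rw2, w1Rw0, w1Rw1, w1Rw2, w2Rw0, w2Rw1, w2Rw2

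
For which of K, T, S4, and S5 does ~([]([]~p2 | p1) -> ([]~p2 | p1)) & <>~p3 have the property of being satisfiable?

K

T-tableau for the formula:
1. ~([]([]~p2 | p1) -> ([]~p2 | p1)) & <>~p3, u
2. ~([]([]~p2 | p1) -> ([]~p2 | p1)), u
3. <>~p3, u
4. []([]~p2 | p1), u
5. ~([]~p2 | p1), u
6. ~[]~p2, u
7. ~p1, u
8. []~p2 | p1, u
9. []~p2, u
10. ~p2, u
11. ~p3, v
12. []~p2 | p1, v
13. ~p2, v
14. p1, v
15. p2, w
16. []~p2 | p1, w
17. ~p2, w
Accessibility: uRu, uRv, uRw, vRv, wRw
Branch closes: p2 and ~p2 both at w.
Every branch closes (one shown): unsatisfiable in T, hence also in S4, S5 (every S4/S5-frame is a T-frame).
K-tableau for the formula:
1. ~([]([]~p2 | p1) -> ([]~p2 | p1)) & <>~p3, u
2. ~([]([]~p2 | p1) -> ([]~p2 | p1)), u
3. <>~p3, u
4. []([]~p2 | p1), u
5. ~([]~p2 | p1), u
6. ~[]~p2, u
7. ~p1, u
8. ~p3, v
9. []~p2 | p1, v
10. p1, v
11. p2, w
12. []~p2 | p1, w
13. p1, w
Accessibility: uRv, uRw
Complete open branch: satisfiable in K.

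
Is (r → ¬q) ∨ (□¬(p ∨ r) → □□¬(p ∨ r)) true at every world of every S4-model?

Tableau for the negation ¬((r → ¬q) ∨ (□¬(p ∨ r) → □□¬(p ∨ r))):
1. ¬((r → ¬q) ∨ (□¬(p ∨ r) → □□¬(p ∨ r))), u
2. ¬(r → ¬q), u
3. ¬(□¬(p ∨ r) → □□¬(p ∨ r)), u
4. r, u
5. q, u
6. □¬(p ∨ r), u
7. ¬□□¬(p ∨ r), u
8. ¬(p ∨ r), u
9. ¬p, u
10. ¬r, u
Accessibility: uRu
Branch closes: r and ¬r both at u.
Every branch of the negation's tableau closes; the branch above is one of them.

Valid in S4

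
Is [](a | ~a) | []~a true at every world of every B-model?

Tableau for the negation ~([](a | ~a) | []~a):
1. ~([](a | ~a) | []~a), u
2. ~[](a | ~a), u
3. ~[]~a, u
4. ~(a | ~a), v
5. ~a, v
6. a, v
Accessibility: uRu, uRv, vRu, vRv
Branch closes: a and ~a both at v.
Every branch of the negation's tableau closes; the branch above is one of them.

Yes, valid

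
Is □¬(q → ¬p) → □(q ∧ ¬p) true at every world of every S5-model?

Tableau for the negation ¬(□¬(q → ¬p) → □(q ∧ ¬p)):
1. ¬(□¬(q → ¬p) → □(q ∧ ¬p)), w0
2. □¬(q → ¬p), w0   [¬→-rule on 1]
3. ¬□(q ∧ ¬p), w0   [¬→-rule on 1]
4. ¬(q → ¬p), w0   [□-rule on 2 via w0Rw0]
5. q, w0   [¬→-rule on 4]
6. p, w0   [¬→-rule on 4]
7. ¬(q ∧ ¬p), w1   [¬□-rule on 3: fresh world w1, w0Rw1]
8. ¬(q → ¬p), w1   [□-rule on 2 via w0Rw1]
9. q, w1   [¬→-rule on 8]
10. p, w1   [¬→-rule on 8]
Accessibility: w0Rw0, w0Rw1, w1Rw0, w1Rw1
The negation has an open branch (countermodel exists).

Invalid (countermodel exists)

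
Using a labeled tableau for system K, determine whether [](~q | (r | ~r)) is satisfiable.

1. [](~q | (r | ~r)), w0

Satisfiable (open branch found)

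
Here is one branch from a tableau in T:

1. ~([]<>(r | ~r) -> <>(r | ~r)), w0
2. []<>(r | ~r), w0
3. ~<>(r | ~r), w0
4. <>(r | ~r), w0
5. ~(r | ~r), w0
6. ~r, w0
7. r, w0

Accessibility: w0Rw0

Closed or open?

Yes, closed

Both r and ~r appear at w0.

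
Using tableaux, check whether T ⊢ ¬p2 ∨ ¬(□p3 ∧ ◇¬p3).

Tableau for the negation ¬(¬p2 ∨ ¬(□p3 ∧ ◇¬p3)):
1. ¬(¬p2 ∨ ¬(□p3 ∧ ◇¬p3)), 0
2. p2, 0   [¬∨-rule on 1]
3. □p3 ∧ ◇¬p3, 0   [¬∨-rule on 1]
4. □p3, 0   [∧-rule on 3]
5. ◇¬p3, 0   [∧-rule on 3]
6. p3, 0   [□-rule on 4 via 0R0]
7. ¬p3, 1   [◇-rule on 5: fresh world 1, 0R1]
8. p3, 1   [□-rule on 4 via 0R1]
Accessibility: 0R0, 0R1, 1R1
Branch closes: p3 and ¬p3 both at 1.
All branches of the negation close; one closing branch shown above.

Valid in T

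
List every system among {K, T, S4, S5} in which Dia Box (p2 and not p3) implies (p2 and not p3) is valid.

S4-tableau for the negation not (Dia Box (p2 and not p3) implies (p2 and not p3)):
1. not (Dia Box (p2 and not p3) implies (p2 and not p3)), w0
2. Dia Box (p2 and not p3), w0
3. not (p2 and not p3), w0
4. p3, w0
5. Box (p2 and not p3), w1
6. p2 and not p3, w1
7. p2, w1
8. not p3, w1
Accessibility: w0Rw0, w0Rw1, w1Rw1
Complete open branch: countermodel on an S4-frame, so not valid in S4, nor in K, T (the same frame is also a K-frame and a T-frame).
S5-tableau for the negation not (Dia Box (p2 and not p3) implies (p2 and not p3)):
1. not (Dia Box (p2 and not p3) implies (p2 and not p3)), w0
2. Dia Box (p2 and not p3), w0
3. not (p2 and not p3), w0
4. p3, w0
5. Box (p2 and not p3), w1
6. p2 and not p3, w0
7. p2, w0
8. not p3, w0
Accessibility: w0Rw0, w0Rw1, w1Rw0, w1Rw1
Branch closes: p3 and not p3 both at w0.
Every branch closes (one shown): valid in S5.

S5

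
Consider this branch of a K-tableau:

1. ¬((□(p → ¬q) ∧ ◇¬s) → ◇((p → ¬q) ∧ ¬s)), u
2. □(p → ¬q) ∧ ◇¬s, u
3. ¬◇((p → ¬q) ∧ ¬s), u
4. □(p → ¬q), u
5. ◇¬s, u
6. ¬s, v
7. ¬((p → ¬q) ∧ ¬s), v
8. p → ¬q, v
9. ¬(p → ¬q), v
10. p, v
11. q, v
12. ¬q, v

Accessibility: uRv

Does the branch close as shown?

Closed

Both q and ¬q appear at v.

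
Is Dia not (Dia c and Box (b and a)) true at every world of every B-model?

Tableau for the negation not Dia not (Dia c and Box (b and a)):
1. not Dia not (Dia c and Box (b and a)), w0
2. Dia c and Box (b and a), w0
3. Dia c, w0
4. Box (b and a), w0
5. b and a, w0
6. b, w0
7. a, w0
8. c, w1
9. Dia c and Box (b and a), w1
10. Dia c, w1
11. Box (b and a), w1
12. b and a, w1
13. b, w1
14. a, w1
15. c, w2
16. b and a, w2
17. b, w2
18. a, w2
Accessibility: w0Rw0, w0Rw1, w1Rw0, w1Rw1, w1Rw2, w2Rw1, w2Rw2
The negation has an open branch (countermodel exists).

No, not valid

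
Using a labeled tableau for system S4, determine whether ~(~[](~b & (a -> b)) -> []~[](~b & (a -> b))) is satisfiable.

Satisfiable (open branch found)

1. ~(~[](~b & (a -> b)) -> []~[](~b & (a -> b))), 0
2. ~[](~b & (a -> b)), 0
3. ~[]~[](~b & (a -> b)), 0
4. ~(~b & (a -> b)), 1
5. ~(a -> b), 1
6. a, 1
7. ~b, 1
8. [](~b & (a -> b)), 2
9. ~b & (a -> b), 2
10. ~b, 2
11. a -> b, 2
12. ~a, 2
Accessibility: 0R0, 0R1, 0R2, 1R1, 2R2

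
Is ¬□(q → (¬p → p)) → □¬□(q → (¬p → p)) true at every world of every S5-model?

Valid

Tableau for the negation ¬(¬□(q → (¬p → p)) → □¬□(q → (¬p → p))):
1. ¬(¬□(q → (¬p → p)) → □¬□(q → (¬p → p))), 0
2. ¬□(q → (¬p → p)), 0   [¬→-rule on 1]
3. ¬□¬□(q → (¬p → p)), 0   [¬→-rule on 1]
4. ¬(q → (¬p → p)), 1   [¬□-rule on 2: fresh world 1, 0R1]
5. q, 1   [¬→-rule on 4]
6. ¬(¬p → p), 1   [¬→-rule on 4]
7. ¬p, 1   [¬→-rule on 6]
8. □(q → (¬p → p)), 2   [¬□-rule on 3: fresh world 2, 0R2]
9. q → (¬p → p), 0   [□-rule on 8 via 2R0]
10. q → (¬p → p), 1   [□-rule on 8 via 2R1]
11. q → (¬p → p), 2   [□-rule on 8 via 2R2]
12. ¬p → p, 0   [→-rule on 9 (branches; this branch)]
13. ¬p → p, 1   [→-rule on 10 (branches; this branch)]
14. ¬p → p, 2   [→-rule on 11 (branches; this branch)]
15. p, 0   [→-rule on 12 (branches; this branch)]
16. p, 1   [→-rule on 13 (branches; this branch)]
Accessibility: 0R0, 0R1, 0R2, 1R0, 1R1, 1R2, 2R0, 2R1, 2R2
Branch closes: p and ¬p both at 1.
Every branch of the negation's tableau closes; the branch above is one of them.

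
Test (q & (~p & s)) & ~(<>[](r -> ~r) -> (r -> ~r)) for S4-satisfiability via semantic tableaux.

1. (q & (~p & s)) & ~(<>[](r -> ~r) -> (r -> ~r)), u
2. q & (~p & s), u
3. ~(<>[](r -> ~r) -> (r -> ~r)), u
4. q, u
5. ~p & s, u
6. <>[](r -> ~r), u
7. ~(r -> ~r), u
8. ~p, u
9. s, u
10. r, u
11. [](r -> ~r), v
12. r -> ~r, v
13. ~r, v
Accessibility: uRu, uRv, vRv

Satisfiable (open branch found)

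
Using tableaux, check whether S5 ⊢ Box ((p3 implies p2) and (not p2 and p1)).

Tableau for the negation not Box ((p3 implies p2) and (not p2 and p1)):
1. not Box ((p3 implies p2) and (not p2 and p1)), u
2. not ((p3 implies p2) and (not p2 and p1)), v
3. not (not p2 and p1), v
4. not p1, v
Accessibility: uRu, uRv, vRu, vRv
The negation has an open branch (countermodel exists).

No, not valid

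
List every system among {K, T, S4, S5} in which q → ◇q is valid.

T, S4, S5

K-tableau for the negation ¬(q → ◇q):
1. ¬(q → ◇q), u
2. q, u   [¬→-rule on 1]
3. ¬◇q, u   [¬→-rule on 1]
Complete open branch: countermodel on a K-frame, so not valid in K.
T-tableau for the negation ¬(q → ◇q):
1. ¬(q → ◇q), u
2. q, u   [¬→-rule on 1]
3. ¬◇q, u   [¬→-rule on 1]
4. ¬q, u   [¬◇-rule on 3 via uRu]
Accessibility: uRu
Branch closes: q and ¬q both at u.
Every branch closes (one shown): valid in T, hence also in S4, S5 (every theorem of T is a theorem of S4 and S5).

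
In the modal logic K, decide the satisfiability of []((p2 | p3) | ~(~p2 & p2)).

Satisfiable

1. []((p2 | p3) | ~(~p2 & p2)), 0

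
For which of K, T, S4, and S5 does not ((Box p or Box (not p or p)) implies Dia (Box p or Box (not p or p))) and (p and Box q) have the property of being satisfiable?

K-tableau for the formula:
1. not ((Box p or Box (not p or p)) implies Dia (Box p or Box (not p or p))) and (p and Box q), u
2. not ((Box p or Box (not p or p)) implies Dia (Box p or Box (not p or p))), u
3. p and Box q, u
4. Box p or Box (not p or p), u
5. not Dia (Box p or Box (not p or p)), u
6. p, u
7. Box q, u
8. Box (not p or p), u
Complete open branch: satisfiable in K.
T-tableau for the formula:
1. not ((Box p or Box (not p or p)) implies Dia (Box p or Box (not p or p))) and (p and Box q), u
2. not ((Box p or Box (not p or p)) implies Dia (Box p or Box (not p or p))), u
3. p and Box q, u
4. Box p or Box (not p or p), u
5. not Dia (Box p or Box (not p or p)), u
6. p, u
7. Box q, u
8. not (Box p or Box (not p or p)), u
9. not Box p, u
10. not Box (not p or p), u
11. q, u
12. Box (not p or p), u
13. not p or p, u
14. not p, v
15. not (Box p or Box (not p or p)), v
16. not Box p, v
17. not Box (not p or p), v
18. q, v
19. not p or p, v
20. not (not p or p), w
21. p, w
22. not p, w
Accessibility: uRu, uRv, uRw, vRv, wRw
Branch closes: p and not p both at w.
Every branch closes (one shown): unsatisfiable in T, hence also in S4, S5 (every S4/S5-frame is a T-frame).

K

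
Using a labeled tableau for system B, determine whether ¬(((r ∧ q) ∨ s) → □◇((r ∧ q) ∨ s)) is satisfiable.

No, unsatisfiable

1. ¬(((r ∧ q) ∨ s) → □◇((r ∧ q) ∨ s)), w0
2. (r ∧ q) ∨ s, w0
3. ¬□◇((r ∧ q) ∨ s), w0
4. r ∧ q, w0
5. r, w0
6. q, w0
7. ¬◇((r ∧ q) ∨ s), w1
8. ¬((r ∧ q) ∨ s), w0
9. ¬(r ∧ q), w0
10. ¬s, w0
11. ¬((r ∧ q) ∨ s), w1
12. ¬(r ∧ q), w1
13. ¬s, w1
14. ¬q, w0
Accessibility: w0Rw0, w0Rw1, w1Rw0, w1Rw1
Branch closes: q and ¬q both at w0.
Every branch closes; the branch above is one of them.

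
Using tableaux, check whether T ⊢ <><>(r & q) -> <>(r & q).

No, not valid

Tableau for the negation ~(<><>(r & q) -> <>(r & q)):
1. ~(<><>(r & q) -> <>(r & q)), 0
2. <><>(r & q), 0
3. ~<>(r & q), 0
4. ~(r & q), 0
5. ~q, 0
6. <>(r & q), 1
7. ~(r & q), 1
8. ~q, 1
9. r & q, 2
10. r, 2
11. q, 2
Accessibility: 0R0, 0R1, 1R1, 1R2, 2R2
The negation has an open branch (countermodel exists).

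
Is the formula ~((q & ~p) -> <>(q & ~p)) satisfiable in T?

1. ~((q & ~p) -> <>(q & ~p)), u
2. q & ~p, u
3. ~<>(q & ~p), u
4. q, u
5. ~p, u
6. ~(q & ~p), u
7. p, u
Accessibility: uRu
Branch closes: p and ~p both at u.
(One branch shown.) All branches close.

No, unsatisfiable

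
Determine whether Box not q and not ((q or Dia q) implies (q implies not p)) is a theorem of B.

No, not valid

Tableau for the negation not (Box not q and not ((q or Dia q) implies (q implies not p))):
1. not (Box not q and not ((q or Dia q) implies (q implies not p))), 0
2. (q or Dia q) implies (q implies not p), 0
3. q implies not p, 0
4. not p, 0
Accessibility: 0R0
The negation has an open branch (countermodel exists).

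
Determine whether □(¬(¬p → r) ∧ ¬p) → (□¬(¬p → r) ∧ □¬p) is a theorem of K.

Tableau for the negation ¬(□(¬(¬p → r) ∧ ¬p) → (□¬(¬p → r) ∧ □¬p)):
1. ¬(□(¬(¬p → r) ∧ ¬p) → (□¬(¬p → r) ∧ □¬p)), u
2. □(¬(¬p → r) ∧ ¬p), u
3. ¬(□¬(¬p → r) ∧ □¬p), u
4. ¬□¬(¬p → r), u
5. ¬p → r, v
6. ¬(¬p → r) ∧ ¬p, v
7. ¬(¬p → r), v
8. ¬p, v
9. ¬r, v
10. r, v
Accessibility: uRv
Branch closes: r and ¬r both at v.
Every branch of the negation's tableau closes; the branch above is one of them.

Yes, valid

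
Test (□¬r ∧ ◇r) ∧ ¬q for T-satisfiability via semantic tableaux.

1. (□¬r ∧ ◇r) ∧ ¬q, u
2. □¬r ∧ ◇r, u
3. ¬q, u
4. □¬r, u
5. ◇r, u
6. ¬r, u
7. r, v
8. ¬r, v
Accessibility: uRu, uRv, vRv
Branch closes: r and ¬r both at v.
All branches of the tableau close; one closing branch shown above.

Unsatisfiable (every branch closes)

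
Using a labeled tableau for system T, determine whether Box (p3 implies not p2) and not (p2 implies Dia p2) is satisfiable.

Unsatisfiable (every branch closes)

1. Box (p3 implies not p2) and not (p2 implies Dia p2), u
2. Box (p3 implies not p2), u
3. not (p2 implies Dia p2), u
4. p2, u
5. not Dia p2, u
6. p3 implies not p2, u
7. not p2, u
Accessibility: uRu
Branch closes: p2 and not p2 both at u.
Every branch closes; the branch above is one of them.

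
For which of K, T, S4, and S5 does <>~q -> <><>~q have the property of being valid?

T, S4, S5

T-tableau for the negation ~(<>~q -> <><>~q):
1. ~(<>~q -> <><>~q), w0
2. <>~q, w0
3. ~<><>~q, w0
4. ~<>~q, w0
5. q, w0
6. ~q, w1
7. ~<>~q, w1
8. q, w1
Accessibility: w0Rw0, w0Rw1, w1Rw1
Branch closes: q and ~q both at w1.
Every branch closes (one shown): valid in T, hence also in S4, S5 (every theorem of T is a theorem of S4 and S5).
K-tableau for the negation ~(<>~q -> <><>~q):
1. ~(<>~q -> <><>~q), w0
2. <>~q, w0
3. ~<><>~q, w0
4. ~q, w1
5. ~<>~q, w1
Accessibility: w0Rw1
Complete open branch: countermodel on a K-frame, so not valid in K.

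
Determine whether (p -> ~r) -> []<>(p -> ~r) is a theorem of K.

Tableau for the negation ~((p -> ~r) -> []<>(p -> ~r)):
1. ~((p -> ~r) -> []<>(p -> ~r)), w0
2. p -> ~r, w0   [~->-rule on 1]
3. ~[]<>(p -> ~r), w0   [~->-rule on 1]
4. ~r, w0   [->-rule on 2 (branches; this branch)]
5. ~<>(p -> ~r), w1   [~[]-rule on 3: fresh world w1, w0Rw1]
Accessibility: w0Rw1
The negation has an open branch (countermodel exists).

Not valid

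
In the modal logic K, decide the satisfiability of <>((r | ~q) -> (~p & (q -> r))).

1. <>((r | ~q) -> (~p & (q -> r))), 0
2. (r | ~q) -> (~p & (q -> r)), 1   [<>-rule on 1: fresh world 1, 0R1]
3. ~p & (q -> r), 1   [->-rule on 2 (branches; this branch)]
4. ~p, 1   [&-rule on 3]
5. q -> r, 1   [&-rule on 3]
6. r, 1   [->-rule on 5 (branches; this branch)]
Accessibility: 0R1

Satisfiable (open branch found)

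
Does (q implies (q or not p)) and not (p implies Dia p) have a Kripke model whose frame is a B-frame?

1. (q implies (q or not p)) and not (p implies Dia p), u
2. q implies (q or not p), u
3. not (p implies Dia p), u
4. p, u
5. not Dia p, u
6. not p, u
Accessibility: uRu
Branch closes: p and not p both at u.
Every branch closes; the branch above is one of them.

Unsatisfiable (every branch closes)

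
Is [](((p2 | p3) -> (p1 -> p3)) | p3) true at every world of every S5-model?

Tableau for the negation ~[](((p2 | p3) -> (p1 -> p3)) | p3):
1. ~[](((p2 | p3) -> (p1 -> p3)) | p3), u
2. ~(((p2 | p3) -> (p1 -> p3)) | p3), v   [~[]-rule on 1: fresh world v, uRv]
3. ~((p2 | p3) -> (p1 -> p3)), v   [~|-rule on 2]
4. ~p3, v   [~|-rule on 2]
5. p2 | p3, v   [~->-rule on 3]
6. ~(p1 -> p3), v   [~->-rule on 3]
7. p1, v   [~->-rule on 6]
8. p2, v   [|-rule on 5 (branches; this branch)]
Accessibility: uRu, uRv, vRu, vRv
The negation has an open branch (countermodel exists).

No, not valid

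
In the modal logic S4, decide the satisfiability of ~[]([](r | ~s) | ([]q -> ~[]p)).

Satisfiable (open branch found)

1. ~[]([](r | ~s) | ([]q -> ~[]p)), u
2. ~([](r | ~s) | ([]q -> ~[]p)), v
3. ~[](r | ~s), v
4. ~([]q -> ~[]p), v
5. []q, v
6. []p, v
7. q, v
8. p, v
9. ~(r | ~s), w
10. ~r, w
11. s, w
12. q, w
13. p, w
Accessibility: uRu, uRv, uRw, vRv, vRw, wRw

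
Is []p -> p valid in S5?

Valid in S5

Tableau for the negation ~([]p -> p):
1. ~([]p -> p), u
2. []p, u   [~->-rule on 1]
3. ~p, u   [~->-rule on 1]
4. p, u   [[]-rule on 2 via uRu]
Accessibility: uRu
Branch closes: p and ~p both at u.
Every branch of the negation's tableau closes; the branch above is one of them.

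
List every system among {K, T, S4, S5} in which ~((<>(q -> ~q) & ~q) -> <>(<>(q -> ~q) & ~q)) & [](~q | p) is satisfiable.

K-tableau for the formula:
1. ~((<>(q -> ~q) & ~q) -> <>(<>(q -> ~q) & ~q)) & [](~q | p), w0
2. ~((<>(q -> ~q) & ~q) -> <>(<>(q -> ~q) & ~q)), w0   [&-rule on 1]
3. [](~q | p), w0   [&-rule on 1]
4. <>(q -> ~q) & ~q, w0   [~->-rule on 2]
5. ~<>(<>(q -> ~q) & ~q), w0   [~->-rule on 2]
6. <>(q -> ~q), w0   [&-rule on 4]
7. ~q, w0   [&-rule on 4]
8. q -> ~q, w1   [<>-rule on 6: fresh world w1, w0Rw1]
9. ~q | p, w1   [[]-rule on 3 via w0Rw1]
10. ~(<>(q -> ~q) & ~q), w1   [~<>-rule on 5 via w0Rw1]
11. ~q, w1   [->-rule on 8 (branches; this branch)]
12. p, w1   [|-rule on 9 (branches; this branch)]
13. ~<>(q -> ~q), w1   [~&-rule on 10 (branches; this branch)]
Accessibility: w0Rw1
Complete open branch: satisfiable in K.
T-tableau for the formula:
1. ~((<>(q -> ~q) & ~q) -> <>(<>(q -> ~q) & ~q)) & [](~q | p), w0
2. ~((<>(q -> ~q) & ~q) -> <>(<>(q -> ~q) & ~q)), w0   [&-rule on 1]
3. [](~q | p), w0   [&-rule on 1]
4. <>(q -> ~q) & ~q, w0   [~->-rule on 2]
5. ~<>(<>(q -> ~q) & ~q), w0   [~->-rule on 2]
6. <>(q -> ~q), w0   [&-rule on 4]
7. ~q, w0   [&-rule on 4]
8. ~q | p, w0   [[]-rule on 3 via w0Rw0]
9. ~(<>(q -> ~q) & ~q), w0   [~<>-rule on 5 via w0Rw0]
10. p, w0   [|-rule on 8 (branches; this branch)]
11. ~<>(q -> ~q), w0   [~&-rule on 9 (branches; this branch)]
12. ~(q -> ~q), w0   [~<>-rule on 11 via w0Rw0]
13. q, w0   [~->-rule on 12]
Accessibility: w0Rw0
Branch closes: q and ~q both at w0.
Every branch closes (one shown): unsatisfiable in T, hence also in S4, S5 (every S4/S5-frame is a T-frame).

K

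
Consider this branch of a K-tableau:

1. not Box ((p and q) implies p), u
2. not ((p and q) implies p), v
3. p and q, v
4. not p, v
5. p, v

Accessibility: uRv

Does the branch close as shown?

Both p and not p appear at v.

Yes, closed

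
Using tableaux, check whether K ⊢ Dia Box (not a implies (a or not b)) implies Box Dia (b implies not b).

Tableau for the negation not (Dia Box (not a implies (a or not b)) implies Box Dia (b implies not b)):
1. not (Dia Box (not a implies (a or not b)) implies Box Dia (b implies not b)), w0
2. Dia Box (not a implies (a or not b)), w0
3. not Box Dia (b implies not b), w0
4. Box (not a implies (a or not b)), w1
5. not Dia (b implies not b), w2
Accessibility: w0Rw1, w0Rw2
The negation has an open branch (countermodel exists).

Invalid (countermodel exists)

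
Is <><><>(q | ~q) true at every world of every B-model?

Valid in B

Tableau for the negation ~<><><>(q | ~q):
1. ~<><><>(q | ~q), w0
2. ~<><>(q | ~q), w0
3. ~<>(q | ~q), w0
4. ~(q | ~q), w0
5. ~q, w0
6. q, w0
Accessibility: w0Rw0
Branch closes: q and ~q both at w0.
Every branch of the negation's tableau closes; the branch above is one of them.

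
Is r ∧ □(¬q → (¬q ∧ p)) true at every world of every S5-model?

Not valid

Tableau for the negation ¬(r ∧ □(¬q → (¬q ∧ p))):
1. ¬(r ∧ □(¬q → (¬q ∧ p))), u
2. ¬□(¬q → (¬q ∧ p)), u
3. ¬(¬q → (¬q ∧ p)), v
4. ¬q, v
5. ¬(¬q ∧ p), v
6. ¬p, v
Accessibility: uRu, uRv, vRu, vRv
The negation has an open branch (countermodel exists).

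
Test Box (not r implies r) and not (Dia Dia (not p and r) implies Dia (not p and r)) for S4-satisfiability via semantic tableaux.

Unsatisfiable (every branch closes)

1. Box (not r implies r) and not (Dia Dia (not p and r) implies Dia (not p and r)), w0
2. Box (not r implies r), w0
3. not (Dia Dia (not p and r) implies Dia (not p and r)), w0
4. Dia Dia (not p and r), w0
5. not Dia (not p and r), w0
6. not r implies r, w0
7. not (not p and r), w0
8. r, w0
9. p, w0
10. Dia (not p and r), w1
11. not r implies r, w1
12. not (not p and r), w1
13. r, w1
14. p, w1
15. not p and r, w2
16. not p, w2
17. r, w2
18. not r implies r, w2
19. not (not p and r), w2
20. not r, w2
Accessibility: w0Rw0, w0Rw1, w0Rw2, w1Rw1, w1Rw2, w2Rw2
Branch closes: r and not r both at w2.
(One branch shown.) All branches close.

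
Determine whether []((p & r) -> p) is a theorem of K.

Tableau for the negation ~[]((p & r) -> p):
1. ~[]((p & r) -> p), w0
2. ~((p & r) -> p), w1
3. p & r, w1
4. ~p, w1
5. p, w1
6. r, w1
Accessibility: w0Rw1
Branch closes: p and ~p both at w1.
All branches of the negation close; one closing branch shown above.

Valid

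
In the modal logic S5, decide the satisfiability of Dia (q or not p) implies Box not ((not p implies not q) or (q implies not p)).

1. Dia (q or not p) implies Box not ((not p implies not q) or (q implies not p)), u
2. not Dia (q or not p), u
3. not (q or not p), u
4. not q, u
5. p, u
Accessibility: uRu

Satisfiable (open branch found)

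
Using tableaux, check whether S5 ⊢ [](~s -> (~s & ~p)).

Tableau for the negation ~[](~s -> (~s & ~p)):
1. ~[](~s -> (~s & ~p)), w0
2. ~(~s -> (~s & ~p)), w1
3. ~s, w1
4. ~(~s & ~p), w1
5. p, w1
Accessibility: w0Rw0, w0Rw1, w1Rw0, w1Rw1
The negation has an open branch (countermodel exists).

Invalid (countermodel exists)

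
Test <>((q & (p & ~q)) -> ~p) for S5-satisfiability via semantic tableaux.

1. <>((q & (p & ~q)) -> ~p), 0
2. (q & (p & ~q)) -> ~p, 1
3. ~p, 1
Accessibility: 0R0, 0R1, 1R0, 1R1

Satisfiable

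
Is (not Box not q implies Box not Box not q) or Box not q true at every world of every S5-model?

Tableau for the negation not ((not Box not q implies Box not Box not q) or Box not q):
1. not ((not Box not q implies Box not Box not q) or Box not q), u
2. not (not Box not q implies Box not Box not q), u   [neg-or-rule on 1]
3. not Box not q, u   [neg-or-rule on 1]
4. not Box not Box not q, u   [neg-implies-rule on 2]
5. q, v   [neg-Box-rule on 3: fresh world v, uRv]
6. Box not q, w   [neg-Box-rule on 4: fresh world w, uRw]
7. not q, u   [Box-rule on 6 via wRu]
8. not q, v   [Box-rule on 6 via wRv]
Accessibility: uRu, uRv, uRw, vRu, vRv, vRw, wRu, wRv, wRw
Branch closes: q and not q both at v.
Every branch of the negation's tableau closes; the branch above is one of them.

Yes, valid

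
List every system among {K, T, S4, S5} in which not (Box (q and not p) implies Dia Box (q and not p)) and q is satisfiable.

K

K-tableau for the formula:
1. not (Box (q and not p) implies Dia Box (q and not p)) and q, 0
2. not (Box (q and not p) implies Dia Box (q and not p)), 0
3. q, 0
4. Box (q and not p), 0
5. not Dia Box (q and not p), 0
Complete open branch: satisfiable in K.
T-tableau for the formula:
1. not (Box (q and not p) implies Dia Box (q and not p)) and q, 0
2. not (Box (q and not p) implies Dia Box (q and not p)), 0
3. q, 0
4. Box (q and not p), 0
5. not Dia Box (q and not p), 0
6. q and not p, 0
7. not p, 0
8. not Box (q and not p), 0
9. not (q and not p), 1
10. q and not p, 1
11. q, 1
12. not p, 1
13. not Box (q and not p), 1
14. p, 1
Accessibility: 0R0, 0R1, 1R1
Branch closes: p and not p both at 1.
Every branch closes (one shown): unsatisfiable in T, hence also in S4, S5 (every S4/S5-frame is a T-frame).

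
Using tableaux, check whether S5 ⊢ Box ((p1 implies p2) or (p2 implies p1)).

Valid

Tableau for the negation not Box ((p1 implies p2) or (p2 implies p1)):
1. not Box ((p1 implies p2) or (p2 implies p1)), u
2. not ((p1 implies p2) or (p2 implies p1)), v   [neg-Box-rule on 1: fresh world v, uRv]
3. not (p1 implies p2), v   [neg-or-rule on 2]
4. not (p2 implies p1), v   [neg-or-rule on 2]
5. p1, v   [neg-implies-rule on 3]
6. not p2, v   [neg-implies-rule on 3]
7. p2, v   [neg-implies-rule on 4]
8. not p1, v   [neg-implies-rule on 4]
Accessibility: uRu, uRv, vRu, vRv
Branch closes: p2 and not p2 both at v.
Every branch of the negation's tableau closes; the branch above is one of them.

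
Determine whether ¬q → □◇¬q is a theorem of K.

No, not valid

Tableau for the negation ¬(¬q → □◇¬q):
1. ¬(¬q → □◇¬q), u
2. ¬q, u
3. ¬□◇¬q, u
4. ¬◇¬q, v
Accessibility: uRv
The negation has an open branch (countermodel exists).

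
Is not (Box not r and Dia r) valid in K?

Valid

Tableau for the negation Box not r and Dia r:
1. Box not r and Dia r, u
2. Box not r, u
3. Dia r, u
4. r, v
5. not r, v
Accessibility: uRv
Branch closes: r and not r both at v.
Every branch of the negation's tableau closes; the branch above is one of them.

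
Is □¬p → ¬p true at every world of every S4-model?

Tableau for the negation ¬(□¬p → ¬p):
1. ¬(□¬p → ¬p), w0
2. □¬p, w0   [¬→-rule on 1]
3. p, w0   [¬→-rule on 1]
4. ¬p, w0   [□-rule on 2 via w0Rw0]
Accessibility: w0Rw0
Branch closes: p and ¬p both at w0.
Every branch of the negation's tableau closes; the branch above is one of them.

Valid in S4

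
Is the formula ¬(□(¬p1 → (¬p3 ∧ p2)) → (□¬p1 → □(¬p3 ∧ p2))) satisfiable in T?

1. ¬(□(¬p1 → (¬p3 ∧ p2)) → (□¬p1 → □(¬p3 ∧ p2))), u
2. □(¬p1 → (¬p3 ∧ p2)), u
3. ¬(□¬p1 → □(¬p3 ∧ p2)), u
4. □¬p1, u
5. ¬□(¬p3 ∧ p2), u
6. ¬p1 → (¬p3 ∧ p2), u
7. ¬p1, u
8. ¬p3 ∧ p2, u
9. ¬p3, u
10. p2, u
11. ¬(¬p3 ∧ p2), v
12. ¬p1 → (¬p3 ∧ p2), v
13. ¬p1, v
14. ¬p2, v
15. ¬p3 ∧ p2, v
16. ¬p3, v
17. p2, v
Accessibility: uRu, uRv, vRv
Branch closes: p2 and ¬p2 both at v.
(One branch shown.) All branches close.

No, unsatisfiable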